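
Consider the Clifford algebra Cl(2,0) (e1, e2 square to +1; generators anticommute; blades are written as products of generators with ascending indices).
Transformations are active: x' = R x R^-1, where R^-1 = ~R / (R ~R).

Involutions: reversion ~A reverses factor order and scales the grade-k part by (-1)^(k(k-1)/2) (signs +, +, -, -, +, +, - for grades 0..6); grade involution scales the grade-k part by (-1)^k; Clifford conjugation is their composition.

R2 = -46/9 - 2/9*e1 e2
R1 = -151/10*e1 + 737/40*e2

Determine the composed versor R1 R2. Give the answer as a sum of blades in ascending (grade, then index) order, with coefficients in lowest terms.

Distribute over the terms of R1 (each basis-blade product reordered to ascending indices, repeated generators contracted through their squares):
(-151/10*e1) R2 = 3473/45*e1 + 151/45*e2
(737/40*e2) R2 = 737/180*e1 - 16951/180*e2
Summing the partial products and collecting blades:
Answer: 14629/180*e1 - 5449/60*e2


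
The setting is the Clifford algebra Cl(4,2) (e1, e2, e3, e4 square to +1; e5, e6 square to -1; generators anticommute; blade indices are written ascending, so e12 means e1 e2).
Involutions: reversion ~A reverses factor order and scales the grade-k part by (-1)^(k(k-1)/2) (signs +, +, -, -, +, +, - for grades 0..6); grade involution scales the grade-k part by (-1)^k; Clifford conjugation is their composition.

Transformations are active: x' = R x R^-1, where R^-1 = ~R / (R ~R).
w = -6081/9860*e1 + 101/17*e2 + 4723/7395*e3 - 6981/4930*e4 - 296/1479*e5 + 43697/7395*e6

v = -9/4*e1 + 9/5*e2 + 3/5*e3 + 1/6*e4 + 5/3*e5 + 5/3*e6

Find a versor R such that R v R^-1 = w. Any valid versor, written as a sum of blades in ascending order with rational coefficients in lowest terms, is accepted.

Sketch: the shared square 2257/720 makes R = v + w = -14133/4930*e1 + 658/85*e2 + 1832/1479*e3 - 9239/7395*e4 + 723/493*e5 + 18674/2465*e6 the natural versor; its sandwich fixes that direction, negates (v - w)/2, and sends v to w.
Answer: -14133/4930*e1 + 658/85*e2 + 1832/1479*e3 - 9239/7395*e4 + 723/493*e5 + 18674/2465*e6


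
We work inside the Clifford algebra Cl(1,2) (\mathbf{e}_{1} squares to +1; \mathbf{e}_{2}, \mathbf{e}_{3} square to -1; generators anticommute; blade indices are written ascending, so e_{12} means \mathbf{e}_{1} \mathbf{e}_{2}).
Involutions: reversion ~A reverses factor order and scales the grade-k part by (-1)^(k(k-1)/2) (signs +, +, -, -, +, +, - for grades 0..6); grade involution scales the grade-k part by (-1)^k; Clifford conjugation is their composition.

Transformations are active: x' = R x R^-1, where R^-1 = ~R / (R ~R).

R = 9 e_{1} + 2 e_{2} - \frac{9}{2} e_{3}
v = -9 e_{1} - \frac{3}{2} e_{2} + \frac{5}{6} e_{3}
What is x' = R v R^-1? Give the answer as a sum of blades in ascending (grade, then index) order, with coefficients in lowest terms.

~R = 9 e_{1} + 2 e_{2} - \frac{9}{2} e_{3}, and R ~R = \frac{227}{4}, so R^-1 = ~R / (\frac{227}{4}).
R v = -\frac{297}{4} + \frac{9}{2} e_{12} - 33 e_{13} - \frac{61}{12} e_{23}
Answer: -\frac{3303}{227} e_{1} - \frac{1695}{454} e_{2} + \frac{14903}{1362} e_{3}


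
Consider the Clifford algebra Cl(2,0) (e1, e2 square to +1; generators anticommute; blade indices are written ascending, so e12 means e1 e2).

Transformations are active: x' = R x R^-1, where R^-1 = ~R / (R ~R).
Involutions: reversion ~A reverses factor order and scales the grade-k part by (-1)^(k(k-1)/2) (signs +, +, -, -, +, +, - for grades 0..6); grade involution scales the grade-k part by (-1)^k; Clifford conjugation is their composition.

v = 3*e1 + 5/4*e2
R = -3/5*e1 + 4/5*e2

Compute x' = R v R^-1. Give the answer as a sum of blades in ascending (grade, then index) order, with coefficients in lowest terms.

~R = -3/5*e1 + 4/5*e2, and R ~R = 1, so R^-1 = ~R / (1).
R v = -4/5 - 63/20*e12
Answer: -51/25*e1 - 253/100*e2


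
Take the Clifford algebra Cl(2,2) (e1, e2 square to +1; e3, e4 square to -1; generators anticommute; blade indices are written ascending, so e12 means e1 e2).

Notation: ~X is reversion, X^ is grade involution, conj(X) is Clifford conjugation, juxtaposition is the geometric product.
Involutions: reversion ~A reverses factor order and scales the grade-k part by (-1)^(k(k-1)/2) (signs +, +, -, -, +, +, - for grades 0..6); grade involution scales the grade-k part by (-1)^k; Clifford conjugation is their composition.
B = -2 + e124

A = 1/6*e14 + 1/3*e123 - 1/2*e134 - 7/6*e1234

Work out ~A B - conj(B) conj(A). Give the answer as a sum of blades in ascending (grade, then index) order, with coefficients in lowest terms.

first term: 1/6*e2 - 7/6*e3 + 1/3*e14 - 1/2*e23 + 1/3*e34 + 2/3*e123 - e134 + 7/3*e1234
second term: 1/6*e2 + 7/6*e3 + 1/3*e14 - 1/2*e23 + 1/3*e34 - 2/3*e123 + e134 + 7/3*e1234
Answer: -7/3*e3 + 4/3*e123 - 2*e134


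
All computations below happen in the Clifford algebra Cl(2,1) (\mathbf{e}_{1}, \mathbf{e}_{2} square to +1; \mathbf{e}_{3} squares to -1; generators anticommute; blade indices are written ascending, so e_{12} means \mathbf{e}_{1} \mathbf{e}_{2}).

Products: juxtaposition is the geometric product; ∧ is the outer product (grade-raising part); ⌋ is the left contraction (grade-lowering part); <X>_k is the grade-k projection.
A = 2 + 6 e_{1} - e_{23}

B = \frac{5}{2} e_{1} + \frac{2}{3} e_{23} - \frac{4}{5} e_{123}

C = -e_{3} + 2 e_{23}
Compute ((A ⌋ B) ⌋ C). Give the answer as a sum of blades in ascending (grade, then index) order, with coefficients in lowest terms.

step 1: \frac{43}{3} + \frac{29}{5} e_{1} - \frac{52}{15} e_{23} - \frac{8}{5} e_{123}
step 2: -\frac{104}{15} - \frac{43}{3} e_{3} + \frac{86}{3} e_{23}
Answer: -\frac{104}{15} - \frac{43}{3} e_{3} + \frac{86}{3} e_{23}


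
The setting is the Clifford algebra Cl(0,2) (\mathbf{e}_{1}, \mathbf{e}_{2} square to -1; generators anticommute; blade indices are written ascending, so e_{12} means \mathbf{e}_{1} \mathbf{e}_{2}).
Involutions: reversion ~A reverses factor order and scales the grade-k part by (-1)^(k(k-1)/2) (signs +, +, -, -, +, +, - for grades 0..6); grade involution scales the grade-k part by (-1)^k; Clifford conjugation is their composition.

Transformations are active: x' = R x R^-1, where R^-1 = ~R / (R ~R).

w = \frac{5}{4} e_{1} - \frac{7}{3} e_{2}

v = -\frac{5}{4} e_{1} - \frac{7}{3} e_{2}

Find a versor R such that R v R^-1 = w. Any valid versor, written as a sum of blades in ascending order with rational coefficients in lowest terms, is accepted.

Equal squares first: v^2 = w^2 = -\frac{1009}{144}. Then v + w = -\frac{14}{3} e_{2} is a versor taking v to w, provided it is invertible.
Answer: -\frac{14}{3} e_{2}


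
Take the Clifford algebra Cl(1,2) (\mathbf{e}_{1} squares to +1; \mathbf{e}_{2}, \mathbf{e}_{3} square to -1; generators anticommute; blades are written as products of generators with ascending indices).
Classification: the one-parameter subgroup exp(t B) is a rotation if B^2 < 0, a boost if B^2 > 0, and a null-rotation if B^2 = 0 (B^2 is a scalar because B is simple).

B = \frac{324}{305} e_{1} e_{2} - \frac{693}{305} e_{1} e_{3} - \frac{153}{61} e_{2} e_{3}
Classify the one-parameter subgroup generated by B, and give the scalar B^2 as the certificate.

B^2 term by term: the squares give (\frac{324}{305})^2*(e_{1} e_{2})^2 + (-\frac{693}{305})^2*(e_{1} e_{3})^2 + (-\frac{153}{61})^2*(e_{2} e_{3})^2 = \frac{104976}{93025}*(+1) + \frac{480249}{93025}*(+1) + \frac{23409}{3721}*(-1) = 0 (each basis 2-blade squares to minus the product of its generators' squares); cross terms between blades sharing an index anticommute and cancel. So B^2 = 0.
Answer: null-rotation, certificate B^2 = 0. The scalar 0 is the complete invariant here: its sign names the subgroup type.


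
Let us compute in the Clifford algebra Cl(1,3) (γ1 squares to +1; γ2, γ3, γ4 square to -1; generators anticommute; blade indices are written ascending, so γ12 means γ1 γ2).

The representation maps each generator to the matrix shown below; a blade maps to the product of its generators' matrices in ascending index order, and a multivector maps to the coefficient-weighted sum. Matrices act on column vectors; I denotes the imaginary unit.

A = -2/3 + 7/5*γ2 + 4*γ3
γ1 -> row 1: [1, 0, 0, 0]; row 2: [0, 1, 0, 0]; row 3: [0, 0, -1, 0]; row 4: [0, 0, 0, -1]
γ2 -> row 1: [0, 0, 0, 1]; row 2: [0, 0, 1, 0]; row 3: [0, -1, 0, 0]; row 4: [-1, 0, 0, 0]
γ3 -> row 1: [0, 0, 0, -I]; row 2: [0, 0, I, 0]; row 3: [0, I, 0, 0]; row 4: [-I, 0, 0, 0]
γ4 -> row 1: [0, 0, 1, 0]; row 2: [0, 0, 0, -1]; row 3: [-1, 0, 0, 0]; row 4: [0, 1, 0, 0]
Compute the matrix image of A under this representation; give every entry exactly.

M = (-2/3)*1 + (7/5)*rho(γ2) + (4)*rho(γ3), summed entrywise (1 is the identity matrix):
Answer: row 1: [-2/3, 0, 0, 7/5 - 4*I]; row 2: [0, -2/3, 7/5 + 4*I, 0]; row 3: [0, -7/5 + 4*I, -2/3, 0]; row 4: [-7/5 - 4*I, 0, 0, -2/3]


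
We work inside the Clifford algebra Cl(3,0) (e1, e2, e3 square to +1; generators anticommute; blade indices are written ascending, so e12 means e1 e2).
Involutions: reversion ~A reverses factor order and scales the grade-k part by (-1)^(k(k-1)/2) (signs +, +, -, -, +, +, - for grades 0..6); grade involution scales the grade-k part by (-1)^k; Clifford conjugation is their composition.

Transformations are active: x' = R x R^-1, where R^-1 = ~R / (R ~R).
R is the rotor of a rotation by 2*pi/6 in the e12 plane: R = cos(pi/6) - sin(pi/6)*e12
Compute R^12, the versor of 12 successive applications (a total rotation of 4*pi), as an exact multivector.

Because a rotor carries half the rotation angle, composing 12 copies of this e12-plane rotor multiplies the phase: 12*(pi/6) = 2*pi, hence R^12 = cos(2*pi) - sin(2*pi)*e12.
cos(2*pi) = 1 and sin(2*pi) = 0, so R^12 = 1. The total rotation 4*pi is 2 full turns, so every vector returns to itself, yet the rotor is +1, back on the identity sheet (an even number of 2*pi turns).
Answer: 1


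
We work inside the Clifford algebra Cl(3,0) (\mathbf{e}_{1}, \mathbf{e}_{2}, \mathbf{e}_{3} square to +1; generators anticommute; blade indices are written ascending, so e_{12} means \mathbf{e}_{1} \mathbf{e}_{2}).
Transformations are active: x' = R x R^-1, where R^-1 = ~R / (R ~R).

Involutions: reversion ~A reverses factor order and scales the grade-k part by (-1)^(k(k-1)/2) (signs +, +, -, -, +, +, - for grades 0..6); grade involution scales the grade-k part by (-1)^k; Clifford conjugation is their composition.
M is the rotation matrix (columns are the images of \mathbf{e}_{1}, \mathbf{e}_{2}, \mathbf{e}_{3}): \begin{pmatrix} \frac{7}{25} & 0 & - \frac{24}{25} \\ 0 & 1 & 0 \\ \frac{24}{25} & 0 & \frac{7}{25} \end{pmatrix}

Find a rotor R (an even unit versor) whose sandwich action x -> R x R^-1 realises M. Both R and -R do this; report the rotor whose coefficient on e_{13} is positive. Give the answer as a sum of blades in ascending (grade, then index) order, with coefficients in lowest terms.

Method: write R = a + b12*e_{12} + b13*e_{13} + b23*e_{23} with a^2 + b12^2 + b13^2 + b23^2 = 1 (so R^-1 = ~R). Expanding the columns R e_j ~R gives tr M = 4a^2 - 1 and, from the antisymmetric part, M21 - M12 = -4a*b12, M13 - M31 = 4a*b13, M32 - M23 = -4a*b23.
Here tr M = \frac{39}{25}, so a^2 = (1 + tr M)/4 = \frac{16}{25} and a = ±\frac{4}{5}. Taking a = \frac{4}{5}: M21 - M12 = 0, M13 - M31 = -\frac{48}{25}, M32 - M23 = 0, giving b12 = 0, b13 = -\frac{3}{5}, b23 = 0, i.e. R = \frac{4}{5} - \frac{3}{5} e_{13}.
Its e_{13} coefficient is negative, so report the other preimage -R.
Answer: -\frac{4}{5} + \frac{3}{5} e_{13}. Sheet selection: the two-to-one cover makes ±R indistinguishable at the matrix level (trace \frac{39}{25}), so uniqueness comes from the required sign on e_{13}.


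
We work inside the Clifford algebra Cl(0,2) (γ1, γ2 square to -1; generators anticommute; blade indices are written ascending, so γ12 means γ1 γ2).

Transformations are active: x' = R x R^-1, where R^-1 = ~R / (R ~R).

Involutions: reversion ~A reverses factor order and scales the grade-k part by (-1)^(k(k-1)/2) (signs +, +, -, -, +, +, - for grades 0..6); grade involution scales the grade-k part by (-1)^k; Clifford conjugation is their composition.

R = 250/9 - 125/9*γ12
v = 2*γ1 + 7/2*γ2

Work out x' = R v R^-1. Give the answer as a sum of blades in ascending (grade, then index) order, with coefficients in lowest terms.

~R = 250/9 + 125/9*γ12, and R ~R = 78125/81, so R^-1 = ~R / (78125/81).
R v = 625/6*γ1 + 625/9*γ2
Answer: 4*γ1 + 1/2*γ2


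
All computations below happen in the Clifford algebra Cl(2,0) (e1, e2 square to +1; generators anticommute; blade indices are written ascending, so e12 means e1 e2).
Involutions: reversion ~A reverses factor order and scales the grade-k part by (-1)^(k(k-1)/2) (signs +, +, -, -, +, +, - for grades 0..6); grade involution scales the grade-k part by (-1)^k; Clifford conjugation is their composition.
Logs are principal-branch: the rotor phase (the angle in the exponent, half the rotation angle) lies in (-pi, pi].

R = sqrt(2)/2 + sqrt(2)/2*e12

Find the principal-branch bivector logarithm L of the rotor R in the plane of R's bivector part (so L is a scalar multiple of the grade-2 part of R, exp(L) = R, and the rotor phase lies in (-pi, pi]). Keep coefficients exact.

The scalar part of R is sqrt(2)/2, and that scalar determines the rotor phase on the principal branch; recovering the unit plane as bivector-part over sine of the phase gives L = phase * plane.
Concretely: cos(phase) = sqrt(2)/2 gives phase = ±pi/4, and since phase/sin(phase) is even the sign is immaterial: L = (phase/sin(phase)) * <R>_2 = (sqrt(2)*pi/4) * <R>_2.
Answer: pi/4*e12


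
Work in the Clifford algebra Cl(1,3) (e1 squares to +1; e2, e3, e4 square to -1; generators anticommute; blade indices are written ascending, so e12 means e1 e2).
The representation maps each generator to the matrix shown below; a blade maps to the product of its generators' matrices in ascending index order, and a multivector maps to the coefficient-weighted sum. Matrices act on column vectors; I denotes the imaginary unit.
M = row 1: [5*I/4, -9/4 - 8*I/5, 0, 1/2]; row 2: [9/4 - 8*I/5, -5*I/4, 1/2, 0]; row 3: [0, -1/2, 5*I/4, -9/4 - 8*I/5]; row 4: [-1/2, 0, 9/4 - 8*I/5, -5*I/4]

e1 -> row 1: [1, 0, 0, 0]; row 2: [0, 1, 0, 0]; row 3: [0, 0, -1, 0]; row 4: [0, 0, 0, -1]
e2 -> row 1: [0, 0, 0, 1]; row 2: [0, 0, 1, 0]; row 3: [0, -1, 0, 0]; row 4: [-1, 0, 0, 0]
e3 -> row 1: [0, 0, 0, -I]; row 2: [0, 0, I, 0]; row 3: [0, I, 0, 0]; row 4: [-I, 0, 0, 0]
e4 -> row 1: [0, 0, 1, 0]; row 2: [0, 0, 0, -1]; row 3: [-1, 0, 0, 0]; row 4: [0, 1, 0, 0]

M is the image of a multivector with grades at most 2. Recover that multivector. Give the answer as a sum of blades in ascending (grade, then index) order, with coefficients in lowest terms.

Method: the blade images are trace-orthogonal — tr(rho(e_A) rho(e_B)^-1) = 4 if A = B and 0 otherwise — and rho(e_A)^-1 = (e_A)^2 * rho(e_A) with (e_A)^2 = +1 or -1, so the coefficient of e_A in the preimage is (e_A)^2 * tr(M rho(e_A))/4.
Nonzero projections over blades of grade <= 2: e2: (e2)^2 = -1, tr(M rho(e2)) = -2, coefficient 1/2; e23: (e23)^2 = -1, tr(M rho(e23)) = 5, coefficient -5/4; e24: (e24)^2 = -1, tr(M rho(e24)) = 9, coefficient -9/4; e34: (e34)^2 = -1, tr(M rho(e34)) = -32/5, coefficient 8/5. Every other blade of grade <= 2 projects to 0.
Answer: 1/2*e2 - 5/4*e23 - 9/4*e24 + 8/5*e34


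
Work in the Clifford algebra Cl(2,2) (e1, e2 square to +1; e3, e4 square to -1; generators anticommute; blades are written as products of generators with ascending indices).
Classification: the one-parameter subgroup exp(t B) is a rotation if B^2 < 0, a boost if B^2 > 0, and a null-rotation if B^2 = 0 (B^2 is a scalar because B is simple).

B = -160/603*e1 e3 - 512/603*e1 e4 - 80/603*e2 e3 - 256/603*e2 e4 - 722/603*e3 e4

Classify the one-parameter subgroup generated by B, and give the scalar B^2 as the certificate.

B^2 term by term: the squares give (-160/603)^2*(e1 e3)^2 + (-512/603)^2*(e1 e4)^2 + (-80/603)^2*(e2 e3)^2 + (-256/603)^2*(e2 e4)^2 + (-722/603)^2*(e3 e4)^2 = 25600/363609*(+1) + 262144/363609*(+1) + 6400/363609*(+1) + 65536/363609*(+1) + 521284/363609*(-1) = -4/9 (each basis 2-blade squares to minus the product of its generators' squares); cross terms between blades sharing an index anticommute and cancel; the commuting (index-disjoint) pairs give grade-4 terms 2*c*c'*(blade product), which cancel blade by blade — e1 e2 e3 e4: -81920/363609 + 81920/363609 = 0 — confirming B is simple. So B^2 = -4/9.
Answer: rotation, certificate B^2 = -4/9. Because -4/9 is invariant under every versor sandwich, the classification follows from its sign alone.


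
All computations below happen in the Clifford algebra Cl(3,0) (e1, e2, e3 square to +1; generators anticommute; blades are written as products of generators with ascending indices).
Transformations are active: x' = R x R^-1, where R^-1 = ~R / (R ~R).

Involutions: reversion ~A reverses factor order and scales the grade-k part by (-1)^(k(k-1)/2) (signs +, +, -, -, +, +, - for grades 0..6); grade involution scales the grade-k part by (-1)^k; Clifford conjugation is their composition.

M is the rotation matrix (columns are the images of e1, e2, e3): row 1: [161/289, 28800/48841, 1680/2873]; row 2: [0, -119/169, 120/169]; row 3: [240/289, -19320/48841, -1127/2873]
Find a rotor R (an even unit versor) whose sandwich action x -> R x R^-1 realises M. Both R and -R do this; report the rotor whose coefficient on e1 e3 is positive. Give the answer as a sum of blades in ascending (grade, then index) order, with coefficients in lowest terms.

Method: write R = a + b12*e1 e2 + b13*e1 e3 + b23*e2 e3 with a^2 + b12^2 + b13^2 + b23^2 = 1 (so R^-1 = ~R). Expanding the columns R e_j ~R gives tr M = 4a^2 - 1 and, from the antisymmetric part, M21 - M12 = -4a*b12, M13 - M31 = 4a*b13, M32 - M23 = -4a*b23.
Here tr M = -26341/48841, so a^2 = (1 + tr M)/4 = 5625/48841 and a = ±75/221. Taking a = 75/221: M21 - M12 = -28800/48841, M13 - M31 = -12000/48841, M32 - M23 = -54000/48841, giving b12 = 96/221, b13 = -40/221, b23 = 180/221, i.e. R = 75/221 + 96/221*e1 e2 - 40/221*e1 e3 + 180/221*e2 e3.
Its e1 e3 coefficient is negative, so report the other preimage -R.
Answer: -75/221 - 96/221*e1 e2 + 40/221*e1 e3 - 180/221*e2 e3. Uniqueness: Spin(3) -> SO(3) maps R and -R to the same rotation of trace -26341/48841; fixing the sign of the e1 e3 coefficient removes the ambiguity.


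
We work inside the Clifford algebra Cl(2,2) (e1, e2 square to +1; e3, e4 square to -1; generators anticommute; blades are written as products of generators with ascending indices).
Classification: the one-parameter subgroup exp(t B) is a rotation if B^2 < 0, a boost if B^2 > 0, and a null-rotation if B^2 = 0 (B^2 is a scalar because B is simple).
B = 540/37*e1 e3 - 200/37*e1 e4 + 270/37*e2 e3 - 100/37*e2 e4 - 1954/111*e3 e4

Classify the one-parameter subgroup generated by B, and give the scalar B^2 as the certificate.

B^2 term by term: the squares give (540/37)^2*(e1 e3)^2 + (-200/37)^2*(e1 e4)^2 + (270/37)^2*(e2 e3)^2 + (-100/37)^2*(e2 e4)^2 + (-1954/111)^2*(e3 e4)^2 = 291600/1369*(+1) + 40000/1369*(+1) + 72900/1369*(+1) + 10000/1369*(+1) + 3818116/12321*(-1) = -64/9 (each basis 2-blade squares to minus the product of its generators' squares); cross terms between blades sharing an index anticommute and cancel; the commuting (index-disjoint) pairs give grade-4 terms 2*c*c'*(blade product), which cancel blade by blade — e1 e2 e3 e4: 108000/1369 - 108000/1369 = 0 — confirming B is simple. So B^2 = -64/9.
Answer: rotation, certificate B^2 = -64/9. No conjugation can change B^2 = -64/9; the sign gives the class.


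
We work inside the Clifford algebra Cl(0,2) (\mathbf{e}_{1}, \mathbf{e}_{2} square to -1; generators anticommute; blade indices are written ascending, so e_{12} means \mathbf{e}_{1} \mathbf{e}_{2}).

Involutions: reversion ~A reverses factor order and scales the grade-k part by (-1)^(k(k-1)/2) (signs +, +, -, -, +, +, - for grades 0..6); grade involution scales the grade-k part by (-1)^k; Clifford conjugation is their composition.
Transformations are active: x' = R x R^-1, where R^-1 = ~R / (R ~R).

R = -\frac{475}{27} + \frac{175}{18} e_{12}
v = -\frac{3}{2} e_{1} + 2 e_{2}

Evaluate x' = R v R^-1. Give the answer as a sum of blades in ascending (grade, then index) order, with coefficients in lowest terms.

~R = -\frac{475}{27} - \frac{175}{18} e_{12}, and R ~R = \frac{1178125}{2916}, so R^-1 = ~R / (\frac{1178125}{2916}).
R v = \frac{125}{18} e_{1} - \frac{5375}{108} e_{2}
Answer: \frac{675}{754} e_{1} + \frac{880}{377} e_{2}


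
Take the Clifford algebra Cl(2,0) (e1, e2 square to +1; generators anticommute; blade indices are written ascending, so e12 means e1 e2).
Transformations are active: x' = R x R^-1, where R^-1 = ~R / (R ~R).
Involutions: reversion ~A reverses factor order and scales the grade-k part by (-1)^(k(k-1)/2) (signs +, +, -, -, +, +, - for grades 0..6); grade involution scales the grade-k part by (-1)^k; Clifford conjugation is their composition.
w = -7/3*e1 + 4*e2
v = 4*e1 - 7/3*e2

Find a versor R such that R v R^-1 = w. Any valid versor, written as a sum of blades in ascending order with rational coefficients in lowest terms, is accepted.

Key observation: q(v) = q(w) = 193/9 (sandwiches preserve the norm), so R = v + w = 5/3*e1 + 5/3*e2 works whenever it is invertible — the component of v along it is kept and (v - w)/2 reverses, sending v to w.
Answer: 5/3*e1 + 5/3*e2


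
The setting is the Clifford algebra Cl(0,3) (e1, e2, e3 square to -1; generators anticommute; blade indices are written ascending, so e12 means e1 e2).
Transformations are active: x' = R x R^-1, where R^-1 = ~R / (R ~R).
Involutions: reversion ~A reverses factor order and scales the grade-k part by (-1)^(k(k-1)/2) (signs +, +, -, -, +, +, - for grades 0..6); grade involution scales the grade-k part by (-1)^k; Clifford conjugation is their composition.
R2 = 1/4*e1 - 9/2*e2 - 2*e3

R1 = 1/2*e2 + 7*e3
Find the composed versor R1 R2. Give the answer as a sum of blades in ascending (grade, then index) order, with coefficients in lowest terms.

Distribute over the terms of R1 (each basis-blade product reordered to ascending indices, repeated generators contracted through their squares):
(1/2*e2) R2 = 9/4 - 1/8*e12 - e23
(7*e3) R2 = 14 - 7/4*e13 + 63/2*e23
Summing the partial products and collecting blades:
Answer: 65/4 - 1/8*e12 - 7/4*e13 + 61/2*e23


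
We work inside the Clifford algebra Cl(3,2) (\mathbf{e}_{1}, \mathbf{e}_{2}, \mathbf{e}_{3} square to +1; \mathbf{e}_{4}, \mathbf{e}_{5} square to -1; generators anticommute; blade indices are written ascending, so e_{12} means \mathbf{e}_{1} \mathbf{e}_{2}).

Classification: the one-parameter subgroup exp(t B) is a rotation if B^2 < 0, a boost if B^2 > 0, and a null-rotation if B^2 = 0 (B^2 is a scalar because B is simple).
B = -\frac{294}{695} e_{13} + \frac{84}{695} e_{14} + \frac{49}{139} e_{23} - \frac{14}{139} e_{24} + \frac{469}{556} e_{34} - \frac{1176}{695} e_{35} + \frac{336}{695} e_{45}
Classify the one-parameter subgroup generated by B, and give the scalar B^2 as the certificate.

B^2 term by term: the squares give (-\frac{294}{695})^2*(e_{13})^2 + (\frac{84}{695})^2*(e_{14})^2 + (\frac{49}{139})^2*(e_{23})^2 + (-\frac{14}{139})^2*(e_{24})^2 + (\frac{469}{556})^2*(e_{34})^2 + (-\frac{1176}{695})^2*(e_{35})^2 + (\frac{336}{695})^2*(e_{45})^2 = \frac{86436}{483025}*(-1) + \frac{7056}{483025}*(+1) + \frac{2401}{19321}*(-1) + \frac{196}{19321}*(+1) + \frac{219961}{309136}*(+1) + \frac{1382976}{483025}*(+1) + \frac{112896}{483025}*(-1) = \frac{49}{16} (each basis 2-blade squares to minus the product of its generators' squares); cross terms between blades sharing an index anticommute and cancel; the commuting (index-disjoint) pairs give grade-4 terms 2*c*c'*(blade product), which cancel blade by blade — e_{1234}: -\frac{8232}{96605} + \frac{8232}{96605} = 0; e_{1345}: -\frac{197568}{483025} + \frac{197568}{483025} = 0; e_{2345}: \frac{32928}{96605} - \frac{32928}{96605} = 0 — confirming B is simple. So B^2 = \frac{49}{16}.
Answer: boost, certificate B^2 = \frac{49}{16}. The scalar \frac{49}{16} is the complete invariant here: its sign names the subgroup type.


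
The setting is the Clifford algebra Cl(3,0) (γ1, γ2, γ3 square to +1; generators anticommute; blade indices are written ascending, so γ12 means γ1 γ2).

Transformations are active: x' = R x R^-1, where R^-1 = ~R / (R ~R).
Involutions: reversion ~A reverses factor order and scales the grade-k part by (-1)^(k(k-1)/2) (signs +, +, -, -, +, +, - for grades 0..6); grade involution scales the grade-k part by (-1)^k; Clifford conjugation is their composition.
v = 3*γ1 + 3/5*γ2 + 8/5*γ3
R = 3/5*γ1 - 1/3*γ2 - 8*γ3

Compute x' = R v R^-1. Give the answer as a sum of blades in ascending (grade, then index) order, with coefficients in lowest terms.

~R = 3/5*γ1 - 1/3*γ2 - 8*γ3, and R ~R = 14506/225, so R^-1 = ~R / (14506/225).
R v = -56/5 + 34/25*γ12 + 624/25*γ13 + 64/15*γ23
Answer: -23271/7253*γ1 - 17559/36265*γ2 + 42776/36265*γ3


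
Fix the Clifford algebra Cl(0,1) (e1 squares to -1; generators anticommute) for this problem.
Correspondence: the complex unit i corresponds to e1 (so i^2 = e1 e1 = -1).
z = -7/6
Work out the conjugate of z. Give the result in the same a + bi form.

In blades: z = -7/6.
Conjugation here is Clifford conjugation: the scalar is fixed and the grade-1 and grade-2 blades all flip sign, giving -7/6; translating back:
Answer: -7/6


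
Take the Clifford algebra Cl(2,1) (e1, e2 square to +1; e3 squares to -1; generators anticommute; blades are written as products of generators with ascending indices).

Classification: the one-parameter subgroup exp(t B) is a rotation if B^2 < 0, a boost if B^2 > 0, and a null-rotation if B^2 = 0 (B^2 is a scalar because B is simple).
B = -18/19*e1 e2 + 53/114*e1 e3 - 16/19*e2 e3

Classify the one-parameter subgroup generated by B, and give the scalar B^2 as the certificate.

B^2 term by term: the squares give (-18/19)^2*(e1 e2)^2 + (53/114)^2*(e1 e3)^2 + (-16/19)^2*(e2 e3)^2 = 324/361*(-1) + 2809/12996*(+1) + 256/361*(+1) = 1/36 (each basis 2-blade squares to minus the product of its generators' squares); cross terms between blades sharing an index anticommute and cancel. So B^2 = 1/36.
Answer: boost, certificate B^2 = 1/36. Certificate logic: 1/36 is a conjugation-invariant scalar, so its sign fixes rotation versus boost versus null-rotation outright.


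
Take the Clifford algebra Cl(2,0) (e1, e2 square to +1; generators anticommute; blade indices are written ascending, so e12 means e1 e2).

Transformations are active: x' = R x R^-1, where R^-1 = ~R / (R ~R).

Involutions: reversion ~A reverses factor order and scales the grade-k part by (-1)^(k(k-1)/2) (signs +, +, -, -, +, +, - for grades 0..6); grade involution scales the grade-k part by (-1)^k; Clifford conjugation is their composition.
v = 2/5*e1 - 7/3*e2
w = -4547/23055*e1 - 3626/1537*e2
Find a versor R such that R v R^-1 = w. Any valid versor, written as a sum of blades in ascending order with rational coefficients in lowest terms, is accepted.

Construction: equal norms (both 1261/225) license R = v + w = 935/4611*e1 - 21637/4611*e2 — nothing changes along that direction, while (v - w)/2 changes sign, so v maps onto w.
Answer: 935/4611*e1 - 21637/4611*e2


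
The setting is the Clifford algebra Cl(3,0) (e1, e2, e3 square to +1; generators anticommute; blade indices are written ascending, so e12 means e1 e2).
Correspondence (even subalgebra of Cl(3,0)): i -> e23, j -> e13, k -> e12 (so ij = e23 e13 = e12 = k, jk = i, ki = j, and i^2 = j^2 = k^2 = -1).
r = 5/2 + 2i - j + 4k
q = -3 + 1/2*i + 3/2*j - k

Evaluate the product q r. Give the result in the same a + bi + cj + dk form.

In blades: q = -3 - e12 + 3/2*e13 + 1/2*e23, r = 5/2 + 4*e12 - e13 + 2*e23.
Distribute q over r term by term (generator squares from the signature, products reordered to ascending indices): (-3)*r = -15/2 - 12*e12 + 3*e13 - 6*e23; (-e12)*r = 4 - 5/2*e12 - 2*e13 - e23; (3/2*e13)*r = 3/2 - 3*e12 + 15/4*e13 + 6*e23; (1/2*e23)*r = -1 - 1/2*e12 - 2*e13 + 5/4*e23.
Sum: -3 - 18*e12 + 11/4*e13 + 1/4*e23; translating back through the correspondence:
Answer: -3 + 1/4*i + 11/4*j - 18k


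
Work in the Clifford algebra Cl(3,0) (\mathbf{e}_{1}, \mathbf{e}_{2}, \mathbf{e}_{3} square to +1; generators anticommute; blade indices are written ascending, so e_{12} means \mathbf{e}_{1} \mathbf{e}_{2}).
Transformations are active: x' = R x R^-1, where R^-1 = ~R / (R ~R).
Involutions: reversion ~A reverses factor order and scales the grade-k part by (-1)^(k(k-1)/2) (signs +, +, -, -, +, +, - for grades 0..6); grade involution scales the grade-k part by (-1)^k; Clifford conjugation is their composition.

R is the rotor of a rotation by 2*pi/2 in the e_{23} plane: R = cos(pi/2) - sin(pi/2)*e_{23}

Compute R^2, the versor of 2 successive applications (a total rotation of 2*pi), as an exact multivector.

Because a rotor carries half the rotation angle, composing 2 copies of this e_{23}-plane rotor multiplies the phase: 2*(pi/2) = \pi, hence R^2 = cos(\pi) - sin(\pi)*e_{23}.
cos(\pi) = -1 and sin(\pi) = 0, so R^2 = -1. The total rotation 2*pi is 1 full turn, so every vector returns to itself, yet the rotor is -1, on the OTHER sheet of the double cover (an odd number of 2*pi turns).
Answer: -1


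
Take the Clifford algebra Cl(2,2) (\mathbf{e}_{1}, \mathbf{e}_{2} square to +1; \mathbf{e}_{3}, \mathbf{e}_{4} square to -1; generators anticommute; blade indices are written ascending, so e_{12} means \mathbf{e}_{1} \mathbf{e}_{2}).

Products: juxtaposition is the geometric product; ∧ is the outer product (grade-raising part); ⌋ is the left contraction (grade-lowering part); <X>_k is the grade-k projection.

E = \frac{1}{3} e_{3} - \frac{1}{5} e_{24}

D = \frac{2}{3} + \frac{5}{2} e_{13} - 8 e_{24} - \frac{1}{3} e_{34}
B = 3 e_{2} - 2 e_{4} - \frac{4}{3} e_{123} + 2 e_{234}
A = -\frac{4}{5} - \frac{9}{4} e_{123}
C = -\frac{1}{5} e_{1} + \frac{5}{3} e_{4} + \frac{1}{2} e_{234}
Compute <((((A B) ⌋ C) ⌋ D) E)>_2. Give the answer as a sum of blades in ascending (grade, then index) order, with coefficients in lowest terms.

step 1: 3 - \frac{12}{5} e_{2} + \frac{8}{5} e_{4} + \frac{27}{4} e_{13} - \frac{9}{2} e_{14} + \frac{16}{15} e_{123} - \frac{8}{5} e_{234} + \frac{9}{2} e_{1234}
step 2: -\frac{28}{15} - \frac{3}{5} e_{1} + 5 e_{4} - \frac{4}{5} e_{23} - \frac{6}{5} e_{34} + \frac{3}{2} e_{234}
step 3: -\frac{74}{45} - 40 e_{2} - \frac{19}{6} e_{3} - \frac{14}{3} e_{13} + \frac{224}{15} e_{24} + \frac{28}{45} e_{34}
step 4: -\frac{869}{450} + \frac{14}{9} e_{1} - \frac{74}{135} e_{3} + \frac{1108}{135} e_{4} - \frac{2972}{225} e_{23} + \frac{74}{225} e_{24} - \frac{101}{18} e_{234} - \frac{14}{15} e_{1234}
step 5: -\frac{2972}{225} e_{23} + \frac{74}{225} e_{24}
Answer: -\frac{2972}{225} e_{23} + \frac{74}{225} e_{24}


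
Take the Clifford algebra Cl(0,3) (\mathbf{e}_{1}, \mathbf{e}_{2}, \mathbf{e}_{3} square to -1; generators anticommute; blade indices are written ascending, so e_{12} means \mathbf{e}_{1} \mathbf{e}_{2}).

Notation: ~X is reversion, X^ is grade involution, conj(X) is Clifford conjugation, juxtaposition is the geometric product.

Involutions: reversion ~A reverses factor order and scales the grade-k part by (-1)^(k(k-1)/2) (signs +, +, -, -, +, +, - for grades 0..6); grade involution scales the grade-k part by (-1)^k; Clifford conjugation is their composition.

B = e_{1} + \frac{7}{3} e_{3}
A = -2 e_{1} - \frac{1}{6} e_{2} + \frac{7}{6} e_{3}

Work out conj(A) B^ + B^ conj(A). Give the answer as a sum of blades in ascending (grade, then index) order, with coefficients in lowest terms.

first term: -\frac{13}{18} + \frac{1}{6} e_{12} - \frac{35}{6} e_{13} - \frac{7}{18} e_{23}
second term: -\frac{13}{18} - \frac{1}{6} e_{12} + \frac{35}{6} e_{13} + \frac{7}{18} e_{23}
Answer: -\frac{13}{9}


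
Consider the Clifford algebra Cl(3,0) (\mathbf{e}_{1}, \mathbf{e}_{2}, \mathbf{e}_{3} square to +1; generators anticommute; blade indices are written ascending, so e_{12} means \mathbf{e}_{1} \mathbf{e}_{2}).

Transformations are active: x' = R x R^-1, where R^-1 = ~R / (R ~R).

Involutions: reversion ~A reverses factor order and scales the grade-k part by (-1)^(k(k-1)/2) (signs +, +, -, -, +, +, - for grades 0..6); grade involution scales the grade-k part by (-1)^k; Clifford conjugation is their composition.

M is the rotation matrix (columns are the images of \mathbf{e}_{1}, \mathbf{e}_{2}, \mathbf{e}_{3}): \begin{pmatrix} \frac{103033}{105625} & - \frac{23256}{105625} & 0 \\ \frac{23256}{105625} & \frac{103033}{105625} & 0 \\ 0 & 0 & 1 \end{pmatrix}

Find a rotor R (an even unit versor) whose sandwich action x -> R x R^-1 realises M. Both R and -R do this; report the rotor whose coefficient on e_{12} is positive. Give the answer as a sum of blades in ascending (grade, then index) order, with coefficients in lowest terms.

Method: write R = a + b12*e_{12} + b13*e_{13} + b23*e_{23} with a^2 + b12^2 + b13^2 + b23^2 = 1 (so R^-1 = ~R). Expanding the columns R e_j ~R gives tr M = 4a^2 - 1 and, from the antisymmetric part, M21 - M12 = -4a*b12, M13 - M31 = 4a*b13, M32 - M23 = -4a*b23.
Here tr M = \frac{311691}{105625}, so a^2 = (1 + tr M)/4 = \frac{104329}{105625} and a = ±\frac{323}{325}. Taking a = \frac{323}{325}: M21 - M12 = \frac{46512}{105625}, M13 - M31 = 0, M32 - M23 = 0, giving b12 = -\frac{36}{325}, b13 = 0, b23 = 0, i.e. R = \frac{323}{325} - \frac{36}{325} e_{12}.
Its e_{12} coefficient is negative, so report the other preimage -R.
Answer: -\frac{323}{325} + \frac{36}{325} e_{12}. Sheet selection: the two-to-one cover makes ±R indistinguishable at the matrix level (trace \frac{311691}{105625}), so uniqueness comes from the required sign on e_{12}.


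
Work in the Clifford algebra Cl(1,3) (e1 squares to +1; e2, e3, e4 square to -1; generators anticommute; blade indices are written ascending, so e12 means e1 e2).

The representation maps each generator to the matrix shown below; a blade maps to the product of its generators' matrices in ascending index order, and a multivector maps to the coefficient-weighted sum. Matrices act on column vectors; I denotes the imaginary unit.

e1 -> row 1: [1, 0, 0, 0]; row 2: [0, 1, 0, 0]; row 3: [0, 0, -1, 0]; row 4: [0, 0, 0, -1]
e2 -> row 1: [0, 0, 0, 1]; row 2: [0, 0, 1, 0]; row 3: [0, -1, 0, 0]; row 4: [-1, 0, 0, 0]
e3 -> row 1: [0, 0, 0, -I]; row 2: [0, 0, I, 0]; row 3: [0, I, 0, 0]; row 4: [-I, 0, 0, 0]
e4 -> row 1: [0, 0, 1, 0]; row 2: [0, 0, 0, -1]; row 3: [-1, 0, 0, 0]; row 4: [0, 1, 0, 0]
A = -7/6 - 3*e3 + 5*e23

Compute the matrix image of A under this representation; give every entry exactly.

Bivector images (products of the table entries): rho(e23) = rho(e2)rho(e3) = row 1: [-I, 0, 0, 0]; row 2: [0, I, 0, 0]; row 3: [0, 0, -I, 0]; row 4: [0, 0, 0, I].
M = (-7/6)*1 + (-3)*rho(e3) + (5)*rho(e23), summed entrywise (1 is the identity matrix):
Answer: row 1: [-7/6 - 5*I, 0, 0, 3*I]; row 2: [0, -7/6 + 5*I, -3*I, 0]; row 3: [0, -3*I, -7/6 - 5*I, 0]; row 4: [3*I, 0, 0, -7/6 + 5*I]


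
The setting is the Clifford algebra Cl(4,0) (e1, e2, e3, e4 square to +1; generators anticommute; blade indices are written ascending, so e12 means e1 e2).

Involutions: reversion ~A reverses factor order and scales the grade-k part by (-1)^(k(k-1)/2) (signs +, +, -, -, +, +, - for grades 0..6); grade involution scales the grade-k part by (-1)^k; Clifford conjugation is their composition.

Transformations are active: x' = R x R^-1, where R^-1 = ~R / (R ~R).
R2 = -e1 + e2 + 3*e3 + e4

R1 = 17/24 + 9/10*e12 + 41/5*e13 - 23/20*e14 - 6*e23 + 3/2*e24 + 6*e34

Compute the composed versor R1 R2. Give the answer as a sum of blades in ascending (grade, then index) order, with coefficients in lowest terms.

Distribute over the terms of R2 (each basis-blade product reordered to ascending indices, repeated generators contracted through their squares):
R1 (-e1) = -17/24*e1 + 9/10*e2 + 41/5*e3 - 23/20*e4 + 6*e123 - 3/2*e124 - 6*e134
R1 (e2) = 9/10*e1 + 17/24*e2 + 6*e3 - 3/2*e4 - 41/5*e123 + 23/20*e124 + 6*e234
R1 (3*e3) = 123/5*e1 - 18*e2 + 17/8*e3 - 18*e4 + 27/10*e123 + 69/20*e134 - 9/2*e234
R1 (e4) = -23/20*e1 + 3/2*e2 + 6*e3 + 17/24*e4 + 9/10*e124 + 41/5*e134 - 6*e234
Summing the partial products and collecting blades:
Answer: 2837/120*e1 - 1787/120*e2 + 893/40*e3 - 2393/120*e4 + 1/2*e123 + 11/20*e124 + 113/20*e134 - 9/2*e234


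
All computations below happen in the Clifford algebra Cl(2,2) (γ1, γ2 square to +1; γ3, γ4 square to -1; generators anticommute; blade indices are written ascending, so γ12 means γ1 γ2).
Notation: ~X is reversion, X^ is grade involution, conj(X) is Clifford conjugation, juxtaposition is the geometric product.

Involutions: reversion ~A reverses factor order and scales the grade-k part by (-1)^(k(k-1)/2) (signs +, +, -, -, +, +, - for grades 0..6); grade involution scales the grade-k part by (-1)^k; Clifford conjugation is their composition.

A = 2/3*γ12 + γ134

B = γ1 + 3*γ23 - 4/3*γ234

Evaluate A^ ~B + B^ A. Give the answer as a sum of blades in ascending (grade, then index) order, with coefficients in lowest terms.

first term: -2/3*γ2 + 4/3*γ12 - 2*γ13 - γ34 + 3*γ124 + 8/9*γ134
second term: -2/3*γ2 + 4/3*γ12 - 2*γ13 - γ34 - 3*γ124 - 8/9*γ134
Answer: -4/3*γ2 + 8/3*γ12 - 4*γ13 - 2*γ34


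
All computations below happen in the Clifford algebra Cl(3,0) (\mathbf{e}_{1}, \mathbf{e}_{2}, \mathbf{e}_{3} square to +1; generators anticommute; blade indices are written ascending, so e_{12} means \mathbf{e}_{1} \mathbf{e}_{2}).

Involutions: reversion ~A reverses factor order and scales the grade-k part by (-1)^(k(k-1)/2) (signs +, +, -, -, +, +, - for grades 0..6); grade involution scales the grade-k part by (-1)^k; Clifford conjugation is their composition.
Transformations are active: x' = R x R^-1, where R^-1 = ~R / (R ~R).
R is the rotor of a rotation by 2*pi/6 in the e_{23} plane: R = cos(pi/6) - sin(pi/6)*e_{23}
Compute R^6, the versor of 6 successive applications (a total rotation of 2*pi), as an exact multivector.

Half-angle bookkeeping: 6 applications in e_{23} add up to rotor phase 6*pi/6 = \pi, so R^6 = cos(\pi) - sin(\pi)*e_{23}.
cos(\pi) = -1 and sin(\pi) = 0, so R^6 = -1. The total rotation 2*pi is 1 full turn, so every vector returns to itself, yet the rotor is -1, on the OTHER sheet of the double cover (an odd number of 2*pi turns).
Answer: -1


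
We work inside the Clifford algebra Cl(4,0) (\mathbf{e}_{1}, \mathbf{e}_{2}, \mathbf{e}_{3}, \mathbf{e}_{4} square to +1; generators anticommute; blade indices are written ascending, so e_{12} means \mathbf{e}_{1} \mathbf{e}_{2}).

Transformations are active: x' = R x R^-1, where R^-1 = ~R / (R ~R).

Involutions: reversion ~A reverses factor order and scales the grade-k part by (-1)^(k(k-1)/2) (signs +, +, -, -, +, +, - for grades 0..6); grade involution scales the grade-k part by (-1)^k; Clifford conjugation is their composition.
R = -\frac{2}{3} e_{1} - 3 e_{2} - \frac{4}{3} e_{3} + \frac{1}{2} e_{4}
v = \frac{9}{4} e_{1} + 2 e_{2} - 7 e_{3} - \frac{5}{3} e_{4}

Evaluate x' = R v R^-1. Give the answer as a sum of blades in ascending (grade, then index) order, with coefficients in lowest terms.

~R = -\frac{2}{3} e_{1} - 3 e_{2} - \frac{4}{3} e_{3} + \frac{1}{2} e_{4}, and R ~R = \frac{413}{36}, so R^-1 = ~R / (\frac{413}{36}).
R v = 1 + \frac{65}{12} e_{12} + \frac{23}{3} e_{13} - \frac{1}{72} e_{14} + \frac{71}{3} e_{23} + 4 e_{24} + \frac{103}{18} e_{34}
Answer: -\frac{3909}{1652} e_{1} - \frac{1042}{413} e_{2} + \frac{2795}{413} e_{3} + \frac{2173}{1239} e_{4}


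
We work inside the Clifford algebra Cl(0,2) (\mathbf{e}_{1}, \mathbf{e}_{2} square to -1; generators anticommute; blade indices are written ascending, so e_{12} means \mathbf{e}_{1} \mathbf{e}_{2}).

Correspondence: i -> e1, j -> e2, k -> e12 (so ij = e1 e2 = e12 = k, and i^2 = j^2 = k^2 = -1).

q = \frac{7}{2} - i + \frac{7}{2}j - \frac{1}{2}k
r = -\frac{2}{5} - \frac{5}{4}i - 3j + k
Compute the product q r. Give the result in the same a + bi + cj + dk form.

In blades: q = \frac{7}{2} - e_{1} + \frac{7}{2} e_{2} - \frac{1}{2} e_{12}, r = -\frac{2}{5} - \frac{5}{4} e_{1} - 3 e_{2} + e_{12}.
Distribute q over r term by term (generator squares from the signature, products reordered to ascending indices): (\frac{7}{2})*r = -\frac{7}{5} - \frac{35}{8} e_{1} - \frac{21}{2} e_{2} + \frac{7}{2} e_{12}; (-e_{1})*r = -\frac{5}{4} + \frac{2}{5} e_{1} + e_{2} + 3 e_{12}; (\frac{7}{2} e_{2})*r = \frac{21}{2} + \frac{7}{2} e_{1} - \frac{7}{5} e_{2} + \frac{35}{8} e_{12}; (-\frac{1}{2} e_{12})*r = \frac{1}{2} - \frac{3}{2} e_{1} + \frac{5}{8} e_{2} + \frac{1}{5} e_{12}.
Sum: \frac{167}{20} - \frac{79}{40} e_{1} - \frac{411}{40} e_{2} + \frac{443}{40} e_{12}; translating back through the correspondence:
Answer: \frac{167}{20} - \frac{79}{40}i - \frac{411}{40}j + \frac{443}{40}k
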